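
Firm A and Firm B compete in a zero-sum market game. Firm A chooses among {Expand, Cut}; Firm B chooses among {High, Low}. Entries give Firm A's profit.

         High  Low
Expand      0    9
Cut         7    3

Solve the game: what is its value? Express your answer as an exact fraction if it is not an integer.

63/13

Row minima: Expand → 0, Cut → 3; maximin = 3.
Column maxima: High → 7, Low → 9; minimax = 7.
3 ≠ 7, so there is no saddle point; optimal play is mixed.
Let Firm A play Expand with probability p. Expected payoff against High: 0p + 7(1−p) = −7p + 7; against Low: 9p + 3(1−p) = 6p + 3.
Setting these equal: −7p + 7 = 6p + 3 ⇒ −13p = -4 ⇒ p = 4/13, and the value is (-7)·(4/13) + 7 = 63/13.
For Firm B: with q = P(High), equating Expand's and Cut's payoffs gives −9q + 9 = 4q + 3 ⇒ q = 6/13.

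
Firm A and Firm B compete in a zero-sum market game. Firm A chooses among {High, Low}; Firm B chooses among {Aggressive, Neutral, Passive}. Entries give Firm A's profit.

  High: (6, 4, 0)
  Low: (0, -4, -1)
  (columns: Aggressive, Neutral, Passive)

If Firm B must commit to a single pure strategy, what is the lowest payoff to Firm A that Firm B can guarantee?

Column maxima: Aggressive → 6, Neutral → 4, Passive → 0.
The smallest of these is 0.

0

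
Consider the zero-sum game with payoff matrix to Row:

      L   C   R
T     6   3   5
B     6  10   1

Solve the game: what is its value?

Row minima: T → 3, B → 1; maximin = 3.
Column maxima: L → 6, C → 10, R → 5; minimax = 5.
3 ≠ 5, so there is no saddle point; optimal play is mixed.
L is strictly dominated by R (it gives Row strictly more in every row), so Column never plays it.
On the remaining 2×2 (T, B vs C, R):
Let Row play T with probability p. Expected payoff against C: 3p + 10(1−p) = −7p + 10; against R: 5p + 1(1−p) = 4p + 1.
Setting these equal: −7p + 10 = 4p + 1 ⇒ −11p = -9 ⇒ p = 9/11, and the value is (-7)·(9/11) + 10 = 47/11.
For Column: with q = P(C), equating T's and B's payoffs gives −2q + 5 = 9q + 1 ⇒ q = 4/11.

47/11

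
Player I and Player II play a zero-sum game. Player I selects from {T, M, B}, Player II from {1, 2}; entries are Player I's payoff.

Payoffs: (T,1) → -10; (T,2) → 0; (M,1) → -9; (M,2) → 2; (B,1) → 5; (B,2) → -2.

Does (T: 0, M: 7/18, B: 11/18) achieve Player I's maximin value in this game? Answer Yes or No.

Against 1 this mix gives (7/18)·(-9) + (11/18)·5 = -4/9.
Against 2 this mix gives (7/18)·2 + (11/18)·(-2) = -4/9.
All of Player II's active replies (1, 2) yield -4/9, and no column does worse for Player I. The mix makes Player II indifferent and guarantees -4/9, so it is optimal.

Yes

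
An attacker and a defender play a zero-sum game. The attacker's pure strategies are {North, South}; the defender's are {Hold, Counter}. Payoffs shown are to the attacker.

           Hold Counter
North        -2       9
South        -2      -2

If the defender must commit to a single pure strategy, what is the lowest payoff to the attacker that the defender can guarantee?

Column maxima: Hold → -2, Counter → 9.
The smallest of these is -2.

-2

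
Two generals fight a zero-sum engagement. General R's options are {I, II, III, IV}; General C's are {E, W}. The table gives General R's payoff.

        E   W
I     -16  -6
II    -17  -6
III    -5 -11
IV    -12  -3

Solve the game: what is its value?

-39/5

Row minima: I → -16, II → -17, III → -11, IV → -12; maximin = -11.
Column maxima: E → -5, W → -3; minimax = -5.
-11 ≠ -5, so there is no saddle point; optimal play is mixed.
I is strictly dominated by IV, so General R never plays it.
II is strictly dominated by IV, so General R never plays it.
On the remaining 2×2 (III, IV vs E, W):
Let General R play III with probability p. Expected payoff against E: (-5)p + (-12)(1−p) = 7p − 12; against W: (-11)p + (-3)(1−p) = −8p − 3.
Setting these equal: 7p − 12 = −8p − 3 ⇒ 15p = 9 ⇒ p = 3/5, and the value is (7)·(3/5) − 12 = -39/5.
For General C: with q = P(E), equating III's and IV's payoffs gives 6q − 11 = −9q − 3 ⇒ q = 8/15.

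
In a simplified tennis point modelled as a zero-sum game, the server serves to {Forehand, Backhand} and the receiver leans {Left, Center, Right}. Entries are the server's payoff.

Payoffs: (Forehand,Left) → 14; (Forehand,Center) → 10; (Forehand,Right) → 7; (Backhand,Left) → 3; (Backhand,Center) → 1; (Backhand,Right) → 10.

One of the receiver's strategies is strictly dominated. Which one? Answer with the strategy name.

Center holds the server's payoff strictly below Left in every row: 10 < 14, 1 < 3.
So Left is strictly dominated for the receiver.

Left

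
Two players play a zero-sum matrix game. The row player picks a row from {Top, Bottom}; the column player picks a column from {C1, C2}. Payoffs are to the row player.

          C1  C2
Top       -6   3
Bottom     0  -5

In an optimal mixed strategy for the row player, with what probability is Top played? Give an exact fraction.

5/14

Row minima: Top → -6, Bottom → -5; maximin = -5.
Column maxima: C1 → 0, C2 → 3; minimax = 0.
-5 ≠ 0, so there is no saddle point; optimal play is mixed.
Let the row player play Top with probability p. Expected payoff against C1: (-6)p + 0(1−p) = −6p; against C2: 3p + (-5)(1−p) = 8p − 5.
Setting these equal: −6p = 8p − 5 ⇒ −14p = -5 ⇒ p = 5/14, and the value is (-6)·(5/14) = -15/7.
For the column player: with q = P(C1), equating Top's and Bottom's payoffs gives −9q + 3 = 5q − 5 ⇒ q = 4/7.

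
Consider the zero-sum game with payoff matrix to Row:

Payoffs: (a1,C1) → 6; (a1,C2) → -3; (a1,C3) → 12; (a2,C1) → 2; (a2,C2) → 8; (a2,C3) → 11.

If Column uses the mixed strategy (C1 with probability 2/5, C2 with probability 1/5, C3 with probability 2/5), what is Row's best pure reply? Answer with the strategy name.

Expected payoff of a1: (2/5)·6 + (1/5)·(-3) + (2/5)·12 = 33/5.
Expected payoff of a2: (2/5)·2 + (1/5)·8 + (2/5)·11 = 34/5.
The largest is 34/5, so Row's best response is a2.

a2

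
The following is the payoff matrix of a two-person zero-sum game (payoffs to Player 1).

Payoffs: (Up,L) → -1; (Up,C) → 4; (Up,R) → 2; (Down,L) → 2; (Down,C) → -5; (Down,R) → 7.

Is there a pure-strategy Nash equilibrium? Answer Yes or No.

No

Row minima: Up → -1, Down → -5; maximin = -1.
Column maxima: L → 2, C → 4, R → 7; minimax = 2.
-1 ≠ 2, so no pure-strategy equilibrium exists.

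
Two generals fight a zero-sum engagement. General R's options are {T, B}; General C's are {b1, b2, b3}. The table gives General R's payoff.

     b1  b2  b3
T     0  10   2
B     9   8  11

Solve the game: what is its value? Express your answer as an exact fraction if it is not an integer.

90/11

Row minima: T → 0, B → 8; maximin = 8.
Column maxima: b1 → 9, b2 → 10, b3 → 11; minimax = 9.
8 ≠ 9, so there is no saddle point; optimal play is mixed.
b3 is strictly dominated by b1 (it gives General R strictly more in every row), so General C never plays it.
On the remaining 2×2 (T, B vs b1, b2):
Let General R play T with probability p. Expected payoff against b1: 0p + 9(1−p) = −9p + 9; against b2: 10p + 8(1−p) = 2p + 8.
Setting these equal: −9p + 9 = 2p + 8 ⇒ −11p = -1 ⇒ p = 1/11, and the value is (-9)·(1/11) + 9 = 90/11.
For General C: with q = P(b1), equating T's and B's payoffs gives −10q + 10 = q + 8 ⇒ q = 2/11.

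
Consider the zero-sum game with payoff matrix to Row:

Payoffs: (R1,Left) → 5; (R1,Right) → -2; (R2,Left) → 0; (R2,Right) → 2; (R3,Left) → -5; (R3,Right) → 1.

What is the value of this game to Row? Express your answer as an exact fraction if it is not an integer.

Row minima: R1 → -2, R2 → 0, R3 → -5; maximin = 0.
Column maxima: Left → 5, Right → 2; minimax = 2.
0 ≠ 2, so there is no saddle point; optimal play is mixed.
R3 is strictly dominated by R2, so Row never plays it.
On the remaining 2×2 (R1, R2 vs Left, Right):
Let Row play R1 with probability p. Expected payoff against Left: 5p + 0(1−p) = 5p; against Right: (-2)p + 2(1−p) = −4p + 2.
Setting these equal: 5p = −4p + 2 ⇒ 9p = 2 ⇒ p = 2/9, and the value is (5)·(2/9) = 10/9.
For Column: with q = P(Left), equating R1's and R2's payoffs gives 7q − 2 = −2q + 2 ⇒ q = 4/9.

10/9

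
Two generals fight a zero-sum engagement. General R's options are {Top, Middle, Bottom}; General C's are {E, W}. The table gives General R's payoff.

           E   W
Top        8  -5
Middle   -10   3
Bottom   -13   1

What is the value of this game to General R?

-1

Row minima: Top → -5, Middle → -10, Bottom → -13; maximin = -5.
Column maxima: E → 8, W → 3; minimax = 3.
-5 ≠ 3, so there is no saddle point; optimal play is mixed.
Bottom is strictly dominated by Middle, so General R never plays it.
On the remaining 2×2 (Top, Middle vs E, W):
Let General R play Top with probability p. Expected payoff against E: 8p + (-10)(1−p) = 18p − 10; against W: (-5)p + 3(1−p) = −8p + 3.
Setting these equal: 18p − 10 = −8p + 3 ⇒ 26p = 13 ⇒ p = 1/2, and the value is (18)·(1/2) − 10 = -1.
For General C: with q = P(E), equating Top's and Middle's payoffs gives 13q − 5 = −13q + 3 ⇒ q = 4/13.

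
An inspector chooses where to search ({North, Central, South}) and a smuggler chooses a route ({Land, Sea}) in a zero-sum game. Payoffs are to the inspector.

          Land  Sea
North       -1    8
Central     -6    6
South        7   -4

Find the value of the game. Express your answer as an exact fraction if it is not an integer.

13/5

Row minima: North → -1, Central → -6, South → -4; maximin = -1.
Column maxima: Land → 7, Sea → 8; minimax = 7.
-1 ≠ 7, so there is no saddle point; optimal play is mixed.
Central is strictly dominated by North, so the inspector never plays it.
On the remaining 2×2 (North, South vs Land, Sea):
Let the inspector play North with probability p. Expected payoff against Land: (-1)p + 7(1−p) = −8p + 7; against Sea: 8p + (-4)(1−p) = 12p − 4.
Setting these equal: −8p + 7 = 12p − 4 ⇒ −20p = -11 ⇒ p = 11/20, and the value is (-8)·(11/20) + 7 = 13/5.
For the smuggler: with q = P(Land), equating North's and South's payoffs gives −9q + 8 = 11q − 4 ⇒ q = 3/5.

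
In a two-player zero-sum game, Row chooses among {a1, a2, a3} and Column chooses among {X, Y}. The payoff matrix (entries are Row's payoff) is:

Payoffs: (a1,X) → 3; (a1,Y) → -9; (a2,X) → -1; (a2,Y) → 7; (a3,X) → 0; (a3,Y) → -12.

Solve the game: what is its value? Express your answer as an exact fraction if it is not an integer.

3/5

Row minima: a1 → -9, a2 → -1, a3 → -12; maximin = -1.
Column maxima: X → 3, Y → 7; minimax = 3.
-1 ≠ 3, so there is no saddle point; optimal play is mixed.
a3 is strictly dominated by a1, so Row never plays it.
On the remaining 2×2 (a1, a2 vs X, Y):
Let Row play a1 with probability p. Expected payoff against X: 3p + (-1)(1−p) = 4p − 1; against Y: (-9)p + 7(1−p) = −16p + 7.
Setting these equal: 4p − 1 = −16p + 7 ⇒ 20p = 8 ⇒ p = 2/5, and the value is (4)·(2/5) − 1 = 3/5.
For Column: with q = P(X), equating a1's and a2's payoffs gives 12q − 9 = −8q + 7 ⇒ q = 4/5.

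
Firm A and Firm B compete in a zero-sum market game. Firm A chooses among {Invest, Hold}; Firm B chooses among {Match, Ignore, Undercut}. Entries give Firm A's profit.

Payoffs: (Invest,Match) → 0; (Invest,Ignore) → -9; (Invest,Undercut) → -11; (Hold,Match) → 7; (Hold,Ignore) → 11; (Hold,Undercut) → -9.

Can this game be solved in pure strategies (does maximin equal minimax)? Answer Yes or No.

Row minima: Invest → -11, Hold → -9; maximin = -9.
Column maxima: Match → 7, Ignore → 11, Undercut → -9; minimax = -9.
maximin = minimax = -9, so a saddle point exists.

Yes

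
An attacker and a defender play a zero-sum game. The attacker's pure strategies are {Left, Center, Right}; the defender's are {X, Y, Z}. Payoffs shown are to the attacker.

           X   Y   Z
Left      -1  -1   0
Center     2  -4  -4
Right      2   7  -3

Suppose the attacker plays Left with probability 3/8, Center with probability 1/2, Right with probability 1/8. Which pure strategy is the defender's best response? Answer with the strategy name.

Z

If the defender plays X, the attacker's expected payoff is (3/8)·(-1) + (1/2)·2 + (1/8)·2 = 7/8.
If the defender plays Y, the attacker's expected payoff is (3/8)·(-1) + (1/2)·(-4) + (1/8)·7 = -3/2.
If the defender plays Z, the attacker's expected payoff is (3/8)·0 + (1/2)·(-4) + (1/8)·(-3) = -19/8.
The defender minimizes the attacker's payoff; the smallest is -19/8, so the best response is Z.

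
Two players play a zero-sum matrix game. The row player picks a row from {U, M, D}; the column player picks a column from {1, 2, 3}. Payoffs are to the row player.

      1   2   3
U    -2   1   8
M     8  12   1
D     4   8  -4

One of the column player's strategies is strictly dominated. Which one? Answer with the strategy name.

2

1 holds the row player's payoff strictly below 2 in every row: -2 < 1, 8 < 12, 4 < 8.
So 2 is strictly dominated for the column player.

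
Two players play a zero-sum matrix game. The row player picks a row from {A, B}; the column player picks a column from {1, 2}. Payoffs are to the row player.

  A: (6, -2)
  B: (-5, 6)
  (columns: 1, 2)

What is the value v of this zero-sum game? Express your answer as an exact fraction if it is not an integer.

26/19

Row minima: A → -2, B → -5; maximin = -2.
Column maxima: 1 → 6, 2 → 6; minimax = 6.
-2 ≠ 6, so there is no saddle point; optimal play is mixed.
Let the row player play A with probability p. Expected payoff against 1: 6p + (-5)(1−p) = 11p − 5; against 2: (-2)p + 6(1−p) = −8p + 6.
Setting these equal: 11p − 5 = −8p + 6 ⇒ 19p = 11 ⇒ p = 11/19, and the value is (11)·(11/19) − 5 = 26/19.
For the column player: with q = P(1), equating A's and B's payoffs gives 8q − 2 = −11q + 6 ⇒ q = 8/19.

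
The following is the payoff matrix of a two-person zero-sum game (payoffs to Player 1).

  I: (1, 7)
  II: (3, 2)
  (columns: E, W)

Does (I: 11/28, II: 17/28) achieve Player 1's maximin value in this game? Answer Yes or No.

Against E this mix gives (11/28)·1 + (17/28)·3 = 31/14.
Against W this mix gives (11/28)·7 + (17/28)·2 = 111/28.
Player 2 will play E, holding Player 1 to 31/14. Shifting weight toward the row that does better against E would raise this floor (the equalizing mix achieves 19/7 against both E and W), so the proposed strategy is not optimal.

No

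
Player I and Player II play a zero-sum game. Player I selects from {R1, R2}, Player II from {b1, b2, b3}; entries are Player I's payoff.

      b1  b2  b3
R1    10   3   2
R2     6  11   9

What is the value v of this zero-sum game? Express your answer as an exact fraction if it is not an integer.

Row minima: R1 → 2, R2 → 6; maximin = 6.
Column maxima: b1 → 10, b2 → 11, b3 → 9; minimax = 9.
6 ≠ 9, so there is no saddle point; optimal play is mixed.
b2 is strictly dominated by b3 (it gives Player I strictly more in every row), so Player II never plays it.
On the remaining 2×2 (R1, R2 vs b1, b3):
Let Player I play R1 with probability p. Expected payoff against b1: 10p + 6(1−p) = 4p + 6; against b3: 2p + 9(1−p) = −7p + 9.
Setting these equal: 4p + 6 = −7p + 9 ⇒ 11p = 3 ⇒ p = 3/11, and the value is (4)·(3/11) + 6 = 78/11.
For Player II: with q = P(b1), equating R1's and R2's payoffs gives 8q + 2 = −3q + 9 ⇒ q = 7/11.

78/11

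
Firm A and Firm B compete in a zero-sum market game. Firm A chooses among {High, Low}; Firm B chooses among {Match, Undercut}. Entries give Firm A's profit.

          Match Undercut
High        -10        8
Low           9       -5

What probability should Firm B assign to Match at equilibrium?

13/32

Row minima: High → -10, Low → -5; maximin = -5.
Column maxima: Match → 9, Undercut → 8; minimax = 8.
-5 ≠ 8, so there is no saddle point; optimal play is mixed.
Let Firm A play High with probability p. Expected payoff against Match: (-10)p + 9(1−p) = −19p + 9; against Undercut: 8p + (-5)(1−p) = 13p − 5.
Setting these equal: −19p + 9 = 13p − 5 ⇒ −32p = -14 ⇒ p = 7/16, and the value is (-19)·(7/16) + 9 = 11/16.
For Firm B: with q = P(Match), equating High's and Low's payoffs gives −18q + 8 = 14q − 5 ⇒ q = 13/32.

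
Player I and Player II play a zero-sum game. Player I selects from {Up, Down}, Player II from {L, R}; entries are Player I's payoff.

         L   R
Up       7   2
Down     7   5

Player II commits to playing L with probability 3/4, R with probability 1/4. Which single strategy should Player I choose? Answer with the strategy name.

Down

Expected payoff of Up: (3/4)·7 + (1/4)·2 = 23/4.
Expected payoff of Down: (3/4)·7 + (1/4)·5 = 13/2.
The largest is 13/2, so Player I's best response is Down.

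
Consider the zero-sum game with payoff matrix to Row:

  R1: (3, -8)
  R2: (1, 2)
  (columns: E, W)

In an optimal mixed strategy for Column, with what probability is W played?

1/6

Row minima: R1 → -8, R2 → 1; maximin = 1.
Column maxima: E → 3, W → 2; minimax = 2.
1 ≠ 2, so there is no saddle point; optimal play is mixed.
Let Row play R1 with probability p. Expected payoff against E: 3p + 1(1−p) = 2p + 1; against W: (-8)p + 2(1−p) = −10p + 2.
Setting these equal: 2p + 1 = −10p + 2 ⇒ 12p = 1 ⇒ p = 1/12, and the value is (2)·(1/12) + 1 = 7/6.
For Column: with q = P(E), equating R1's and R2's payoffs gives 11q − 8 = −q + 2 ⇒ q = 5/6.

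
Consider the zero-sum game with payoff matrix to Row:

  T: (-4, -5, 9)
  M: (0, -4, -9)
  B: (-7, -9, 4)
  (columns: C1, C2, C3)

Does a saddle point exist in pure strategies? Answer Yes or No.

No

Row minima: T → -5, M → -9, B → -9; maximin = -5.
Column maxima: C1 → 0, C2 → -4, C3 → 9; minimax = -4.
-5 ≠ -4, so no pure-strategy equilibrium exists.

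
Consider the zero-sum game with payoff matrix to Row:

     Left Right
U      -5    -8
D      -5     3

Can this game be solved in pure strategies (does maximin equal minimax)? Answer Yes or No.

Yes

Row minima: U → -8, D → -5; maximin = -5.
Column maxima: Left → -5, Right → 3; minimax = -5.
maximin = minimax = -5, so a saddle point exists.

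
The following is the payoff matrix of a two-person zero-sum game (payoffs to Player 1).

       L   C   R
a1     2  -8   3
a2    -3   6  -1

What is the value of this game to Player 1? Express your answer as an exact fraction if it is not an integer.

Row minima: a1 → -8, a2 → -3; maximin = -3.
Column maxima: L → 2, C → 6, R → 3; minimax = 2.
-3 ≠ 2, so there is no saddle point; optimal play is mixed.
R is strictly dominated by L (it gives Player 1 strictly more in every row), so Player 2 never plays it.
On the remaining 2×2 (a1, a2 vs L, C):
Let Player 1 play a1 with probability p. Expected payoff against L: 2p + (-3)(1−p) = 5p − 3; against C: (-8)p + 6(1−p) = −14p + 6.
Setting these equal: 5p − 3 = −14p + 6 ⇒ 19p = 9 ⇒ p = 9/19, and the value is (5)·(9/19) − 3 = -12/19.
For Player 2: with q = P(L), equating a1's and a2's payoffs gives 10q − 8 = −9q + 6 ⇒ q = 14/19.

-12/19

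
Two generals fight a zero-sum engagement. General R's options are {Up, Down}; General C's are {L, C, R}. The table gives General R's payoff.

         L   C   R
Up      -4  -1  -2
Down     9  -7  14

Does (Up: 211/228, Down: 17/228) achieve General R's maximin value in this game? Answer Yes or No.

Against L this mix gives (211/228)·(-4) + (17/228)·9 = -691/228.
Against C this mix gives (211/228)·(-1) + (17/228)·(-7) = -55/38.
Against R this mix gives (211/228)·(-2) + (17/228)·14 = -46/57.
General C will play L, holding General R to -691/228. Shifting weight toward the row that does better against L would raise this floor (the equalizing mix achieves -37/19 against both L and C), so the proposed strategy is not optimal.

No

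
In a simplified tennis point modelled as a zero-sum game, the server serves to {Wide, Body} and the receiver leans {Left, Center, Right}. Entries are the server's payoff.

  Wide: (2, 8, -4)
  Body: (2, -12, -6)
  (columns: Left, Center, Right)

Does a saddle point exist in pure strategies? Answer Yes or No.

Yes

Row minima: Wide → -4, Body → -12; maximin = -4.
Column maxima: Left → 2, Center → 8, Right → -4; minimax = -4.
maximin = minimax = -4, so a saddle point exists.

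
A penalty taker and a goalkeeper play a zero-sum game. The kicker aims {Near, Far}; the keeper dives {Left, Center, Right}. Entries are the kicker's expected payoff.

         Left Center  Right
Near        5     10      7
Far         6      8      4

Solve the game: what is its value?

11/2

Row minima: Near → 5, Far → 4; maximin = 5.
Column maxima: Left → 6, Center → 10, Right → 7; minimax = 6.
5 ≠ 6, so there is no saddle point; optimal play is mixed.
Center is strictly dominated by Left (it gives the kicker strictly more in every row), so the keeper never plays it.
On the remaining 2×2 (Near, Far vs Left, Right):
Let the kicker play Near with probability p. Expected payoff against Left: 5p + 6(1−p) = −p + 6; against Right: 7p + 4(1−p) = 3p + 4.
Setting these equal: −p + 6 = 3p + 4 ⇒ −4p = -2 ⇒ p = 1/2, and the value is (-1)·(1/2) + 6 = 11/2.
For the keeper: with q = P(Left), equating Near's and Far's payoffs gives −2q + 7 = 2q + 4 ⇒ q = 3/4.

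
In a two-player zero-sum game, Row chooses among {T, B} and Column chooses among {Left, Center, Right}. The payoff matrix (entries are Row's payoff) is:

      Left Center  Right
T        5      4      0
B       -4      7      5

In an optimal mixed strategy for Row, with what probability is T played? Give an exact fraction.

9/14

Row minima: T → 0, B → -4; maximin = 0.
Column maxima: Left → 5, Center → 7, Right → 5; minimax = 5.
0 ≠ 5, so there is no saddle point; optimal play is mixed.
Center is strictly dominated by Right (it gives Row strictly more in every row), so Column never plays it.
On the remaining 2×2 (T, B vs Left, Right):
Let Row play T with probability p. Expected payoff against Left: 5p + (-4)(1−p) = 9p − 4; against Right: 0p + 5(1−p) = −5p + 5.
Setting these equal: 9p − 4 = −5p + 5 ⇒ 14p = 9 ⇒ p = 9/14, and the value is (9)·(9/14) − 4 = 25/14.
For Column: with q = P(Left), equating T's and B's payoffs gives 5q = −9q + 5 ⇒ q = 5/14.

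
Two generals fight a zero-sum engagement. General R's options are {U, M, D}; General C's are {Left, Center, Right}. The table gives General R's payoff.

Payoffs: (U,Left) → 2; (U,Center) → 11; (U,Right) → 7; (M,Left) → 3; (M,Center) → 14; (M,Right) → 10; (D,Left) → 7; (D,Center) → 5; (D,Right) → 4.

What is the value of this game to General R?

29/5

Row minima: U → 2, M → 3, D → 4; maximin = 4.
Column maxima: Left → 7, Center → 14, Right → 10; minimax = 7.
4 ≠ 7, so there is no saddle point; optimal play is mixed.
U is strictly dominated by M, so General R never plays it.
Center is strictly dominated by Right (it gives General R strictly more in every row), so General C never plays it.
On the remaining 2×2 (M, D vs Left, Right):
Let General R play M with probability p. Expected payoff against Left: 3p + 7(1−p) = −4p + 7; against Right: 10p + 4(1−p) = 6p + 4.
Setting these equal: −4p + 7 = 6p + 4 ⇒ −10p = -3 ⇒ p = 3/10, and the value is (-4)·(3/10) + 7 = 29/5.
For General C: with q = P(Left), equating M's and D's payoffs gives −7q + 10 = 3q + 4 ⇒ q = 3/5.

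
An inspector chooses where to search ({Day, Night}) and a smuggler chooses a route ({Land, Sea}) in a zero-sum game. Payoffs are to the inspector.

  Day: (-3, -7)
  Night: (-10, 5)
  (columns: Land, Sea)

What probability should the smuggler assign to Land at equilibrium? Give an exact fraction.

Row minima: Day → -7, Night → -10; maximin = -7.
Column maxima: Land → -3, Sea → 5; minimax = -3.
-7 ≠ -3, so there is no saddle point; optimal play is mixed.
Let the inspector play Day with probability p. Expected payoff against Land: (-3)p + (-10)(1−p) = 7p − 10; against Sea: (-7)p + 5(1−p) = −12p + 5.
Setting these equal: 7p − 10 = −12p + 5 ⇒ 19p = 15 ⇒ p = 15/19, and the value is (7)·(15/19) − 10 = -85/19.
For the smuggler: with q = P(Land), equating Day's and Night's payoffs gives 4q − 7 = −15q + 5 ⇒ q = 12/19.

12/19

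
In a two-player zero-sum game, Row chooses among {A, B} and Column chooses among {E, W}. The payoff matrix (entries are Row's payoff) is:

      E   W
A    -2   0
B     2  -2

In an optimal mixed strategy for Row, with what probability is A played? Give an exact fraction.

2/3

Row minima: A → -2, B → -2; maximin = -2.
Column maxima: E → 2, W → 0; minimax = 0.
-2 ≠ 0, so there is no saddle point; optimal play is mixed.
Let Row play A with probability p. Expected payoff against E: (-2)p + 2(1−p) = −4p + 2; against W: 0p + (-2)(1−p) = 2p − 2.
Setting these equal: −4p + 2 = 2p − 2 ⇒ −6p = -4 ⇒ p = 2/3, and the value is (-4)·(2/3) + 2 = -2/3.
For Column: with q = P(E), equating A's and B's payoffs gives −2q = 4q − 2 ⇒ q = 1/3.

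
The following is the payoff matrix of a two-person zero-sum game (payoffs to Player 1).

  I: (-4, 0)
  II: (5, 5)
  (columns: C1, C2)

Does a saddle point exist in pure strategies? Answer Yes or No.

Row minima: I → -4, II → 5; maximin = 5.
Column maxima: C1 → 5, C2 → 5; minimax = 5.
maximin = minimax = 5, so a saddle point exists.

Yes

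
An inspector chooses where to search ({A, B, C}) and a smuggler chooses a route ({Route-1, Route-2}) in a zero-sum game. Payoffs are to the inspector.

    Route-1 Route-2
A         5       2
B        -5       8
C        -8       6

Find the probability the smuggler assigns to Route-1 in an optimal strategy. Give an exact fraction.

3/8

Row minima: A → 2, B → -5, C → -8; maximin = 2.
Column maxima: Route-1 → 5, Route-2 → 8; minimax = 5.
2 ≠ 5, so there is no saddle point; optimal play is mixed.
C is strictly dominated by B, so the inspector never plays it.
On the remaining 2×2 (A, B vs Route-1, Route-2):
Let the inspector play A with probability p. Expected payoff against Route-1: 5p + (-5)(1−p) = 10p − 5; against Route-2: 2p + 8(1−p) = −6p + 8.
Setting these equal: 10p − 5 = −6p + 8 ⇒ 16p = 13 ⇒ p = 13/16, and the value is (10)·(13/16) − 5 = 25/8.
For the smuggler: with q = P(Route-1), equating A's and B's payoffs gives 3q + 2 = −13q + 8 ⇒ q = 3/8.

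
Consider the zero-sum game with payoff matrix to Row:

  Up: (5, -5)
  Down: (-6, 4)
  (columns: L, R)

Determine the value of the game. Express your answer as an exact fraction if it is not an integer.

-1/2

Row minima: Up → -5, Down → -6; maximin = -5.
Column maxima: L → 5, R → 4; minimax = 4.
-5 ≠ 4, so there is no saddle point; optimal play is mixed.
Let Row play Up with probability p. Expected payoff against L: 5p + (-6)(1−p) = 11p − 6; against R: (-5)p + 4(1−p) = −9p + 4.
Setting these equal: 11p − 6 = −9p + 4 ⇒ 20p = 10 ⇒ p = 1/2, and the value is (11)·(1/2) − 6 = -1/2.
For Column: with q = P(L), equating Up's and Down's payoffs gives 10q − 5 = −10q + 4 ⇒ q = 9/20.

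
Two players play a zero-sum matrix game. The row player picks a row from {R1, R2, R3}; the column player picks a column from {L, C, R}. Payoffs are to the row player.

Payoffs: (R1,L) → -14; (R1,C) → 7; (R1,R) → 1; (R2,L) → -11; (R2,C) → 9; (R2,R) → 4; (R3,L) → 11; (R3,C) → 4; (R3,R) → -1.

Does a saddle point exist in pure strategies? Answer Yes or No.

No

Row minima: R1 → -14, R2 → -11, R3 → -1; maximin = -1.
Column maxima: L → 11, C → 9, R → 4; minimax = 4.
-1 ≠ 4, so no pure-strategy equilibrium exists.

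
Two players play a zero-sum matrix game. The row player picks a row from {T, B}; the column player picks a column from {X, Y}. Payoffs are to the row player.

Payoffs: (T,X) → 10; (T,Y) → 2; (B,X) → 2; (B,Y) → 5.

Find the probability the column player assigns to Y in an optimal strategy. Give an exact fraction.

Row minima: T → 2, B → 2; maximin = 2.
Column maxima: X → 10, Y → 5; minimax = 5.
2 ≠ 5, so there is no saddle point; optimal play is mixed.
Let the row player play T with probability p. Expected payoff against X: 10p + 2(1−p) = 8p + 2; against Y: 2p + 5(1−p) = −3p + 5.
Setting these equal: 8p + 2 = −3p + 5 ⇒ 11p = 3 ⇒ p = 3/11, and the value is (8)·(3/11) + 2 = 46/11.
For the column player: with q = P(X), equating T's and B's payoffs gives 8q + 2 = −3q + 5 ⇒ q = 3/11.

8/11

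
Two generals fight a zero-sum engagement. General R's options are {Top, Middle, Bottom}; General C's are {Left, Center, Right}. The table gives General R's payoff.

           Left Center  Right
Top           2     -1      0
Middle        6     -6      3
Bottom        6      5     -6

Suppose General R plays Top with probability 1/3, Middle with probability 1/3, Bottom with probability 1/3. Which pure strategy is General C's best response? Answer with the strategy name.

If General C plays Left, General R's expected payoff is (1/3)·2 + (1/3)·6 + (1/3)·6 = 14/3.
If General C plays Center, General R's expected payoff is (1/3)·(-1) + (1/3)·(-6) + (1/3)·5 = -2/3.
If General C plays Right, General R's expected payoff is (1/3)·0 + (1/3)·3 + (1/3)·(-6) = -1.
General C minimizes General R's payoff; the smallest is -1, so the best response is Right.

Right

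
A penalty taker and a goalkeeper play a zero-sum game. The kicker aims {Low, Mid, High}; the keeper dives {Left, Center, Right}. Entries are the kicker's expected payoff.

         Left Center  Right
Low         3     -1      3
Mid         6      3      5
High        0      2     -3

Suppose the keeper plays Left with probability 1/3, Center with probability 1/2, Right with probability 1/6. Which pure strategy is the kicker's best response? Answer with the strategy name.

Expected payoff of Low: (1/3)·3 + (1/2)·(-1) + (1/6)·3 = 1.
Expected payoff of Mid: (1/3)·6 + (1/2)·3 + (1/6)·5 = 13/3.
Expected payoff of High: (1/3)·0 + (1/2)·2 + (1/6)·(-3) = 1/2.
The largest is 13/3, so the kicker's best response is Mid.

Mid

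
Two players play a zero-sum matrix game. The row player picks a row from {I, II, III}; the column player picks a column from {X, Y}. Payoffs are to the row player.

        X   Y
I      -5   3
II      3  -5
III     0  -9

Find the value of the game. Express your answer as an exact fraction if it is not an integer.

-1

Row minima: I → -5, II → -5, III → -9; maximin = -5.
Column maxima: X → 3, Y → 3; minimax = 3.
-5 ≠ 3, so there is no saddle point; optimal play is mixed.
III is strictly dominated by II, so the row player never plays it.
On the remaining 2×2 (I, II vs X, Y):
Let the row player play I with probability p. Expected payoff against X: (-5)p + 3(1−p) = −8p + 3; against Y: 3p + (-5)(1−p) = 8p − 5.
Setting these equal: −8p + 3 = 8p − 5 ⇒ −16p = -8 ⇒ p = 1/2, and the value is (-8)·(1/2) + 3 = -1.
For the column player: with q = P(X), equating I's and II's payoffs gives −8q + 3 = 8q − 5 ⇒ q = 1/2.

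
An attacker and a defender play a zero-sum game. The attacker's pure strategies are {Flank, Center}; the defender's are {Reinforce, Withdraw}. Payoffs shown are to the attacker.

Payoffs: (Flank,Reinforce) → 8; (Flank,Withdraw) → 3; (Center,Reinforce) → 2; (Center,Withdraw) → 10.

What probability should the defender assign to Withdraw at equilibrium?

Row minima: Flank → 3, Center → 2; maximin = 3.
Column maxima: Reinforce → 8, Withdraw → 10; minimax = 8.
3 ≠ 8, so there is no saddle point; optimal play is mixed.
Let the attacker play Flank with probability p. Expected payoff against Reinforce: 8p + 2(1−p) = 6p + 2; against Withdraw: 3p + 10(1−p) = −7p + 10.
Setting these equal: 6p + 2 = −7p + 10 ⇒ 13p = 8 ⇒ p = 8/13, and the value is (6)·(8/13) + 2 = 74/13.
For the defender: with q = P(Reinforce), equating Flank's and Center's payoffs gives 5q + 3 = −8q + 10 ⇒ q = 7/13.

6/13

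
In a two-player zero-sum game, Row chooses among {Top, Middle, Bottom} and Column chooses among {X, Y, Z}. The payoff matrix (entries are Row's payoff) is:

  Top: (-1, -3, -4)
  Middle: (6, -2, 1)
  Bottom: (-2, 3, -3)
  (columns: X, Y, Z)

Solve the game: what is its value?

Row minima: Top → -4, Middle → -2, Bottom → -3; maximin = -2.
Column maxima: X → 6, Y → 3, Z → 1; minimax = 1.
-2 ≠ 1, so there is no saddle point; optimal play is mixed.
Top is strictly dominated by Middle, so Row never plays it.
X is strictly dominated by Z (it gives Row strictly more in every row), so Column never plays it.
On the remaining 2×2 (Middle, Bottom vs Y, Z):
Let Row play Middle with probability p. Expected payoff against Y: (-2)p + 3(1−p) = −5p + 3; against Z: 1p + (-3)(1−p) = 4p − 3.
Setting these equal: −5p + 3 = 4p − 3 ⇒ −9p = -6 ⇒ p = 2/3, and the value is (-5)·(2/3) + 3 = -1/3.
For Column: with q = P(Y), equating Middle's and Bottom's payoffs gives −3q + 1 = 6q − 3 ⇒ q = 4/9.

-1/3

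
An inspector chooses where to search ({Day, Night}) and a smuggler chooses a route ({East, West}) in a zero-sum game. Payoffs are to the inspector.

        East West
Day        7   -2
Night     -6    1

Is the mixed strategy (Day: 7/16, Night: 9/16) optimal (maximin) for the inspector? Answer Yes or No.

Against East this mix gives (7/16)·7 + (9/16)·(-6) = -5/16.
Against West this mix gives (7/16)·(-2) + (9/16)·1 = -5/16.
All of the smuggler's active replies (East, West) yield -5/16, and no column does worse for the inspector. The mix makes the smuggler indifferent and guarantees -5/16, so it is optimal.

Yes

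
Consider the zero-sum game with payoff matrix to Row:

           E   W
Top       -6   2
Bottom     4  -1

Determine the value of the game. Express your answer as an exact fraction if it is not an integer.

2/13

Row minima: Top → -6, Bottom → -1; maximin = -1.
Column maxima: E → 4, W → 2; minimax = 2.
-1 ≠ 2, so there is no saddle point; optimal play is mixed.
Let Row play Top with probability p. Expected payoff against E: (-6)p + 4(1−p) = −10p + 4; against W: 2p + (-1)(1−p) = 3p − 1.
Setting these equal: −10p + 4 = 3p − 1 ⇒ −13p = -5 ⇒ p = 5/13, and the value is (-10)·(5/13) + 4 = 2/13.
For Column: with q = P(E), equating Top's and Bottom's payoffs gives −8q + 2 = 5q − 1 ⇒ q = 3/13.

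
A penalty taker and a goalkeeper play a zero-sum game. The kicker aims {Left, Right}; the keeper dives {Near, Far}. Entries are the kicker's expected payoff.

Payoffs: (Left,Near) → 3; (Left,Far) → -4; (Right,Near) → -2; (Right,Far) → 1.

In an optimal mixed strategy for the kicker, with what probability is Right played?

7/10

Row minima: Left → -4, Right → -2; maximin = -2.
Column maxima: Near → 3, Far → 1; minimax = 1.
-2 ≠ 1, so there is no saddle point; optimal play is mixed.
Let the kicker play Left with probability p. Expected payoff against Near: 3p + (-2)(1−p) = 5p − 2; against Far: (-4)p + 1(1−p) = −5p + 1.
Setting these equal: 5p − 2 = −5p + 1 ⇒ 10p = 3 ⇒ p = 3/10, and the value is (5)·(3/10) − 2 = -1/2.
For the keeper: with q = P(Near), equating Left's and Right's payoffs gives 7q − 4 = −3q + 1 ⇒ q = 1/2.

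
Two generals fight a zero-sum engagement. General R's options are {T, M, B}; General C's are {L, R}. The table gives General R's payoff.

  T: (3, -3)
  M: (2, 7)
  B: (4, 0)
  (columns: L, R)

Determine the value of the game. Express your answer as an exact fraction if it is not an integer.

Row minima: T → -3, M → 2, B → 0; maximin = 2.
Column maxima: L → 4, R → 7; minimax = 4.
2 ≠ 4, so there is no saddle point; optimal play is mixed.
T is strictly dominated by B, so General R never plays it.
On the remaining 2×2 (M, B vs L, R):
Let General R play M with probability p. Expected payoff against L: 2p + 4(1−p) = −2p + 4; against R: 7p + 0(1−p) = 7p.
Setting these equal: −2p + 4 = 7p ⇒ −9p = -4 ⇒ p = 4/9, and the value is (-2)·(4/9) + 4 = 28/9.
For General C: with q = P(L), equating M's and B's payoffs gives −5q + 7 = 4q ⇒ q = 7/9.

28/9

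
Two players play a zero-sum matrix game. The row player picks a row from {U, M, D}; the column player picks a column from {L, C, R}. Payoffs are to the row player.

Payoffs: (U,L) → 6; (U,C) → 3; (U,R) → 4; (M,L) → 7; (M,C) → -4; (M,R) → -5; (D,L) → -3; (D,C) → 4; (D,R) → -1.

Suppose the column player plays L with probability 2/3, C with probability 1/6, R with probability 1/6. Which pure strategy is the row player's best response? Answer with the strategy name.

U

Expected payoff of U: (2/3)·6 + (1/6)·3 + (1/6)·4 = 31/6.
Expected payoff of M: (2/3)·7 + (1/6)·(-4) + (1/6)·(-5) = 19/6.
Expected payoff of D: (2/3)·(-3) + (1/6)·4 + (1/6)·(-1) = -3/2.
The largest is 31/6, so the row player's best response is U.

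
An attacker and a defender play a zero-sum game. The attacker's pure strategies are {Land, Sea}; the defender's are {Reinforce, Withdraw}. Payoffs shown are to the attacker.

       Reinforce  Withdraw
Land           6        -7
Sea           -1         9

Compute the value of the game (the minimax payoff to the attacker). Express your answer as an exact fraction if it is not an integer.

Row minima: Land → -7, Sea → -1; maximin = -1.
Column maxima: Reinforce → 6, Withdraw → 9; minimax = 6.
-1 ≠ 6, so there is no saddle point; optimal play is mixed.
Let the attacker play Land with probability p. Expected payoff against Reinforce: 6p + (-1)(1−p) = 7p − 1; against Withdraw: (-7)p + 9(1−p) = −16p + 9.
Setting these equal: 7p − 1 = −16p + 9 ⇒ 23p = 10 ⇒ p = 10/23, and the value is (7)·(10/23) − 1 = 47/23.
For the defender: with q = P(Reinforce), equating Land's and Sea's payoffs gives 13q − 7 = −10q + 9 ⇒ q = 16/23.

47/23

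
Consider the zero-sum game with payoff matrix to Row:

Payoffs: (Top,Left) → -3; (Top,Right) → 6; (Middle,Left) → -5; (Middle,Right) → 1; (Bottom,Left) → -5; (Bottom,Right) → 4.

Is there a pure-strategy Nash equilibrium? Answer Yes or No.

Yes

Row minima: Top → -3, Middle → -5, Bottom → -5; maximin = -3.
Column maxima: Left → -3, Right → 6; minimax = -3.
maximin = minimax = -3, so a saddle point exists.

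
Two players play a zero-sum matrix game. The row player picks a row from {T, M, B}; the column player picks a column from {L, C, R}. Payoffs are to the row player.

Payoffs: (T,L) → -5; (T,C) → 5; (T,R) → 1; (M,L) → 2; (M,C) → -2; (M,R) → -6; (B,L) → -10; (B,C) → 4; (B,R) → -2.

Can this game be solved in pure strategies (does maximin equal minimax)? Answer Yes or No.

No

Row minima: T → -5, M → -6, B → -10; maximin = -5.
Column maxima: L → 2, C → 5, R → 1; minimax = 1.
-5 ≠ 1, so no pure-strategy equilibrium exists.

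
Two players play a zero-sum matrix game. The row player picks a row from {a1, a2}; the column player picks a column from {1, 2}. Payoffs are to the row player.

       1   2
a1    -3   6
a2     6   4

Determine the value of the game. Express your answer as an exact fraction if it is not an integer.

Row minima: a1 → -3, a2 → 4; maximin = 4.
Column maxima: 1 → 6, 2 → 6; minimax = 6.
4 ≠ 6, so there is no saddle point; optimal play is mixed.
Let the row player play a1 with probability p. Expected payoff against 1: (-3)p + 6(1−p) = −9p + 6; against 2: 6p + 4(1−p) = 2p + 4.
Setting these equal: −9p + 6 = 2p + 4 ⇒ −11p = -2 ⇒ p = 2/11, and the value is (-9)·(2/11) + 6 = 48/11.
For the column player: with q = P(1), equating a1's and a2's payoffs gives −9q + 6 = 2q + 4 ⇒ q = 2/11.

48/11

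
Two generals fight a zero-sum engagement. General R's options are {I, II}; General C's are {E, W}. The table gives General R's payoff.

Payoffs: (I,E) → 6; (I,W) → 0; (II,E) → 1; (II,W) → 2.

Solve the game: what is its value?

12/7

Row minima: I → 0, II → 1; maximin = 1.
Column maxima: E → 6, W → 2; minimax = 2.
1 ≠ 2, so there is no saddle point; optimal play is mixed.
Let General R play I with probability p. Expected payoff against E: 6p + 1(1−p) = 5p + 1; against W: 0p + 2(1−p) = −2p + 2.
Setting these equal: 5p + 1 = −2p + 2 ⇒ 7p = 1 ⇒ p = 1/7, and the value is (5)·(1/7) + 1 = 12/7.
For General C: with q = P(E), equating I's and II's payoffs gives 6q = −q + 2 ⇒ q = 2/7.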